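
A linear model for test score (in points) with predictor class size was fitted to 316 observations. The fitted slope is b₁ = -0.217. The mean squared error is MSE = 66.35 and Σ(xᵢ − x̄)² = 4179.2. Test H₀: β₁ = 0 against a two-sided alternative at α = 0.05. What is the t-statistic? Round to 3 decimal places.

t = -1.722

SE(b₁) = √(MSE/Sₓₓ) = √(66.35/4179.2) = 0.126001.
t = -0.217 / 0.126001 = -1.722.
df = n − 2 = 314.
Two-sided p ≈ 0.0860, which is ≥ 0.05, so fail to reject H₀.
The data do not give significant evidence of an association between class size and test score.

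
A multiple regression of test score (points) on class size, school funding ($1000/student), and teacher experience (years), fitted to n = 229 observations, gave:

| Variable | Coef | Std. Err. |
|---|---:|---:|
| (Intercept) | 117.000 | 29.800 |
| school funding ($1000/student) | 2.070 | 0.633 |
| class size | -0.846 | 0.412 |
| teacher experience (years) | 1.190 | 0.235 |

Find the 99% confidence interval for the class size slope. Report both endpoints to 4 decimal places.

Read off: b = -0.846, SE = 0.412 for class size.
df = n − k − 1 = 229 − 3 − 1 = 225.
t* = t_{0.005, 225} = 2.597856.
Margin = t* × SE = 2.597856 × 0.412 = 1.070317.
CI: -0.846 ± 1.070317 → (-1.9163, 0.2243).

(-1.9163, 0.2243)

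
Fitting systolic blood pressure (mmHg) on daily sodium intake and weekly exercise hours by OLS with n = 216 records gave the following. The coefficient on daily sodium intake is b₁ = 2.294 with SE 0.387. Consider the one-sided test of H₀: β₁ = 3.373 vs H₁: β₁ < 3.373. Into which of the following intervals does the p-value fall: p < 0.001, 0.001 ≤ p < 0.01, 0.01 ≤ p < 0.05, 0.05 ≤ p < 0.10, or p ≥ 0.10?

0.001 ≤ p < 0.01

t = (2.294 − 3.373) / 0.387 = -2.788.
df = n − k − 1 = 216 − 2 − 1 = 213.
One-sided p = P(T_{213} < t) ≈ 0.0029.
So 0.001 ≤ p < 0.01.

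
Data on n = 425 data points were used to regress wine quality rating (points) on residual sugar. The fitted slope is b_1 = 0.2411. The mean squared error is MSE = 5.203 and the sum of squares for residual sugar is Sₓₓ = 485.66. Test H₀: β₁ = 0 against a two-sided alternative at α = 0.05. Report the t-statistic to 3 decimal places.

SE(b_1) = √(MSE/Sₓₓ) = √(5.203/485.66) = 0.103505.
t = 0.2411 / 0.103505 = 2.329.
df = n − 2 = 423.
Two-sided p ≈ 0.0203, which is < 0.05, so reject H₀.
There is evidence that residual sugar is associated with wine quality rating.

t = 2.329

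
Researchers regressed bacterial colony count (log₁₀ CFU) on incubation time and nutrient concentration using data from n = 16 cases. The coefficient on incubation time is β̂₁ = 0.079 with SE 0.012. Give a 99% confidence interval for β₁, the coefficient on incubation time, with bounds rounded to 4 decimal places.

df = n − k − 1 = 16 − 2 − 1 = 13.
t* = t_{0.005, 13} = 3.012276.
Margin = t* × SE = 3.012276 × 0.012 = 0.036147.
CI: 0.079 ± 0.036147 → (0.0429, 0.1151).
With 99% confidence, each one-unit increase in incubation time is associated with a change of between 0.0429 and 0.1151 log₁₀ CFU in bacterial colony count, holding the other predictors fixed.

(0.0429, 0.1151)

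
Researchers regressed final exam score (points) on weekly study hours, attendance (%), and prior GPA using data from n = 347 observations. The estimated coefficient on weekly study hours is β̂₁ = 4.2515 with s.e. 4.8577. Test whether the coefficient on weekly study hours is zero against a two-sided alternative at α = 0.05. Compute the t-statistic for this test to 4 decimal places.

H₀: β₁ = 0 vs H₁: β₁ ≠ 0.
t = (β̂₁ − β₁⁰)/SE = 4.2515 / 4.8577 = 0.8752.
df = n − k − 1 = 347 − 3 − 1 = 343.
Two-sided p ≈ 0.3821, which is ≥ 0.05, so fail to reject H₀.
The data do not give significant evidence of an association between weekly study hours and final exam score, after adjusting for the other predictors.

t = 0.8752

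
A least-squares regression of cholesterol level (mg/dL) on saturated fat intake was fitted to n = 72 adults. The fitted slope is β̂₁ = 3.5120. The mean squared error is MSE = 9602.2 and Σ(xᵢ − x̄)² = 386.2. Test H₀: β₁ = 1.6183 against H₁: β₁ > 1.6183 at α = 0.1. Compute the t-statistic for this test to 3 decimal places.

SE(β̂₁) = √(MSE/Sₓₓ) = √(9602.2/386.2) = 4.98631.
t = (3.5120 − 1.6183) / 4.98631 = 0.380.
df = n − 2 = 70.
One-sided p ≈ 0.3526, which is ≥ 0.1, so fail to reject H₀.
The data do not give significant evidence that the true slope on saturated fat intake exceeds 1.6183 mg/dL per unit.

t = 0.380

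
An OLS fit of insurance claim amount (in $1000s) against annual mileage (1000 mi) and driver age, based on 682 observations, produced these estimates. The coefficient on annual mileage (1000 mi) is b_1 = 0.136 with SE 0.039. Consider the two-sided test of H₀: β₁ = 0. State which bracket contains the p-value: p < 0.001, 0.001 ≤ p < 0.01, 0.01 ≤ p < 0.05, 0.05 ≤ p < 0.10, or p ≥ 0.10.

t = 0.136 / 0.039 = 3.487.
df = n − k − 1 = 682 − 2 − 1 = 679.
Two-sided p = 2·P(T_{679} > |t|) ≈ 0.0005.
So p < 0.001.

p < 0.001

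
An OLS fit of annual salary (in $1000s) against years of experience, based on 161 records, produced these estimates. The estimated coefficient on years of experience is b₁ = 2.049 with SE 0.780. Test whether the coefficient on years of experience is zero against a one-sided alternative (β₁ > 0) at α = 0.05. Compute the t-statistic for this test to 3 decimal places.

H₀: β₁ = 0 vs H₁: β₁ > 0.
t = (b₁ − β₁⁰)/SE = 2.049 / 0.780 = 2.627.
df = n − 2 = 161 − 2 = 159.
One-sided p ≈ 0.0047, which is < 0.05, so reject H₀.
There is evidence that the true slope on years of experience is positive.

t = 2.627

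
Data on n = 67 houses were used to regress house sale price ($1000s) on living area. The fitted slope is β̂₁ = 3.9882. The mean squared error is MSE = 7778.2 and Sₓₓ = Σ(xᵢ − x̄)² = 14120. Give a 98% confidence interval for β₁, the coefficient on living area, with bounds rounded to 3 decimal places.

SE(β̂₁) = √(MSE/Sₓₓ) = √(7778.2/14120) = 0.742202.
df = n − 2 = 65.
t* = t_{0.01, 65} = 2.385097.
Margin = t* × SE = 2.385097 × 0.742202 = 1.77022.
CI: 3.9882 ± 1.77022 → (2.218, 5.758).
With 98% confidence, each one-unit increase in living area is associated with a change of between 2.218 and 5.758 $1000s in house sale price.

(2.218, 5.758)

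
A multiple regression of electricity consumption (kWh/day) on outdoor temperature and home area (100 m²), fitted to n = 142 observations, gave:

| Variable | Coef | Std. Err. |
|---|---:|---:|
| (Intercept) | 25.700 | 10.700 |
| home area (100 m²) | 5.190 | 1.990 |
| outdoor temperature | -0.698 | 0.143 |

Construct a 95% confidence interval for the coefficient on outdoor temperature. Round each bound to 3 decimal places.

Read off: b = -0.698, SE = 0.143 for outdoor temperature.
df = n − k − 1 = 142 − 2 − 1 = 139.
t* = t_{0.025, 139} = 1.977178.
Margin = t* × SE = 1.977178 × 0.143 = 0.28274.
CI: -0.698 ± 0.28274 → (-0.981, -0.415).

(-0.981, -0.415)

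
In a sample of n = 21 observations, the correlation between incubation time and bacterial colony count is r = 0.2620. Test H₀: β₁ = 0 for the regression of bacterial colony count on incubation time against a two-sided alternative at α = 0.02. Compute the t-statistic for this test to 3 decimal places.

t = r·√(n − 2)/√(1 − r²) = 0.2620·√19/√0.931356 = 1.183.
df = n − 2 = 19.
Two-sided p ≈ 0.2513, which is ≥ 0.02, so fail to reject H₀.
The data do not give significant evidence of a linear association between incubation time and bacterial colony count.

t = 1.183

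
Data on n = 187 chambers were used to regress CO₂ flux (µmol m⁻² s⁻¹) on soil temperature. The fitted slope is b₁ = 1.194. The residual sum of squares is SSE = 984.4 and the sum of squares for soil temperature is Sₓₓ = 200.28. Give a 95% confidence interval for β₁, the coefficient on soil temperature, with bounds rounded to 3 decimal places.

MSE = SSE/(n − 2) = 984.4/185 = 5.32108.
SE(b₁) = √(MSE/Sₓₓ) = √(5.32108/200.28) = 0.162998.
df = n − 2 = 185.
t* = t_{0.025, 185} = 1.97287.
Margin = t* × SE = 1.97287 × 0.162998 = 0.32157.
CI: 1.194 ± 0.32157 → (0.872, 1.516).
With 95% confidence, each one-unit increase in soil temperature is associated with a change of between 0.872 and 1.516 µmol m⁻² s⁻¹ in CO₂ flux.

(0.872, 1.516)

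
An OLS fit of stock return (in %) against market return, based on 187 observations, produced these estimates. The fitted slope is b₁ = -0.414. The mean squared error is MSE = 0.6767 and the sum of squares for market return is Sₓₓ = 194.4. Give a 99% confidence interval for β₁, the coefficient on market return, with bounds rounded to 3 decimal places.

SE(b₁) = √(MSE/Sₓₓ) = √(0.6767/194.4) = 0.0589997.
df = n − 2 = 185.
t* = t_{0.005, 185} = 2.602665.
Margin = t* × SE = 2.602665 × 0.0589997 = 0.15356.
CI: -0.414 ± 0.15356 → (-0.568, -0.260).
With 99% confidence, each one-unit increase in market return is associated with a change of between -0.568 and -0.260 % in stock return.

(-0.568, -0.260)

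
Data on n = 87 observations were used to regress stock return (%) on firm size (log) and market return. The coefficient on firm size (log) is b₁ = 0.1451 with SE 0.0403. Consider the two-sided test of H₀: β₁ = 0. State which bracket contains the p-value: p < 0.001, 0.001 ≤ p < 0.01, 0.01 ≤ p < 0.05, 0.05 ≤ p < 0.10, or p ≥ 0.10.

t = 0.1451 / 0.0403 = 3.600.
df = n − k − 1 = 87 − 2 − 1 = 84.
Two-sided p = 2·P(T_{84} > |t|) ≈ 0.0005.
So p < 0.001.

p < 0.001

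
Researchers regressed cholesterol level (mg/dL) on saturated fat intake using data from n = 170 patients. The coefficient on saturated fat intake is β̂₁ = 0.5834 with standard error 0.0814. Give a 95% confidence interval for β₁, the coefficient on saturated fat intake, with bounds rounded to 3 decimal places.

df = n − 2 = 170 − 2 = 168.
t* = t_{0.025, 168} = 1.974185.
Margin = t* × SE = 1.974185 × 0.0814 = 0.16070.
CI: 0.5834 ± 0.16070 → (0.423, 0.744).
With 95% confidence, each one-unit increase in saturated fat intake is associated with a change of between 0.423 and 0.744 mg/dL in cholesterol level.

(0.423, 0.744)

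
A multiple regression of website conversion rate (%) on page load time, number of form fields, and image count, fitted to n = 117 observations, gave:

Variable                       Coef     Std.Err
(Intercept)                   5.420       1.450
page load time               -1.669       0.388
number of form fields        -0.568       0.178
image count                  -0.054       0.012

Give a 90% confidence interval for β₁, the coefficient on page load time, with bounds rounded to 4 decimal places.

(-2.3125, -1.0255)

Read off: b = -1.669, SE = 0.388 for page load time.
df = n − k − 1 = 117 − 3 − 1 = 113.
t* = t_{0.05, 113} = 1.65845.
Margin = t* × SE = 1.65845 × 0.388 = 0.643479.
CI: -1.669 ± 0.643479 → (-2.3125, -1.0255).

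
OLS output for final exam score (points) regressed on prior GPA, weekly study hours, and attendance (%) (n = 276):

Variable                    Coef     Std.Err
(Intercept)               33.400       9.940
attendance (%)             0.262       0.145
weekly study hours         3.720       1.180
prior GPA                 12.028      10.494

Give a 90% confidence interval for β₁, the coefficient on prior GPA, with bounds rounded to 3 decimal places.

(-5.292, 29.348)

Read off: b = 12.028, SE = 10.494 for prior GPA.
df = n − k − 1 = 276 − 3 − 1 = 272.
t* = t_{0.05, 272} = 1.650475.
Margin = t* × SE = 1.650475 × 10.494 = 17.32008.
CI: 12.028 ± 17.32008 → (-5.292, 29.348).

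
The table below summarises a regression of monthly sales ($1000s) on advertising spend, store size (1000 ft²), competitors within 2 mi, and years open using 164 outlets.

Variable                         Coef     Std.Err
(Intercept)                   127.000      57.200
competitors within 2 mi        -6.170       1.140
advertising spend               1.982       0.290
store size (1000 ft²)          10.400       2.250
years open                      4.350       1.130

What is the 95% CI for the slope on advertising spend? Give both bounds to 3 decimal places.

Read off: b = 1.982, SE = 0.290 for advertising spend.
df = n − k − 1 = 164 − 4 − 1 = 159.
t* = t_{0.025, 159} = 1.974996.
Margin = t* × SE = 1.974996 × 0.290 = 0.57275.
CI: 1.982 ± 0.57275 → (1.409, 2.555).

(1.409, 2.555)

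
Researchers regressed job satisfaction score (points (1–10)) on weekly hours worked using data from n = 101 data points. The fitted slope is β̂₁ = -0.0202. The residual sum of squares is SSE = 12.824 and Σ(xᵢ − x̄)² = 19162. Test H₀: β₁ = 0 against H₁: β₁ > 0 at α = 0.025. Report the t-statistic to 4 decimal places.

t = -7.7692

MSE = SSE/(n − 2) = 12.824/99 = 0.129535.
SE(β̂₁) = √(MSE/Sₓₓ) = √(0.129535/19162) = 0.0026.
t = -0.0202 / 0.0026 = -7.7692.
df = n − 2 = 99.
One-sided p ≈ 1.0000, which is ≥ 0.025, so fail to reject H₀.
The data do not give significant evidence that the true slope on weekly hours worked is positive.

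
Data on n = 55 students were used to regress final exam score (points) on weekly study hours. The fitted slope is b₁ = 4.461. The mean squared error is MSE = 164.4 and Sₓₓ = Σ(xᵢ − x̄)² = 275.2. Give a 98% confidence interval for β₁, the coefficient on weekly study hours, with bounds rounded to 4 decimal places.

SE(b₁) = √(MSE/Sₓₓ) = √(164.4/275.2) = 0.772906.
df = n − 2 = 53.
t* = t_{0.01, 53} = 2.39879.
Margin = t* × SE = 2.39879 × 0.772906 = 1.854039.
CI: 4.461 ± 1.854039 → (2.6070, 6.3150).
With 98% confidence, each one-unit increase in weekly study hours is associated with a change of between 2.6070 and 6.3150 points in final exam score.

(2.6070, 6.3150)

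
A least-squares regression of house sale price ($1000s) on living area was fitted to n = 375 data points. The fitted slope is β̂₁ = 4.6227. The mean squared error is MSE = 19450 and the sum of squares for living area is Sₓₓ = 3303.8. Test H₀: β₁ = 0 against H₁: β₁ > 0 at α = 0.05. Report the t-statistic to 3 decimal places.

SE(β̂₁) = √(MSE/Sₓₓ) = √(19450/3303.8) = 2.42635.
t = 4.6227 / 2.42635 = 1.905.
df = n − 2 = 373.
One-sided p ≈ 0.0288, which is < 0.05, so reject H₀.
There is evidence that the true slope on living area is positive.

t = 1.905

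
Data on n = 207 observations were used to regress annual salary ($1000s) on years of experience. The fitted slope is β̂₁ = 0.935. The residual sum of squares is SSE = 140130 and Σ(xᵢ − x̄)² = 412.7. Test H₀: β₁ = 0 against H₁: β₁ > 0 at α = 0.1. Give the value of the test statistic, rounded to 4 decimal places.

MSE = SSE/(n − 2) = 140130/205 = 683.561.
SE(β̂₁) = √(MSE/Sₓₓ) = √(683.561/412.7) = 1.28698.
t = 0.935 / 1.28698 = 0.7265.
df = n − 2 = 205.
One-sided p ≈ 0.2342, which is ≥ 0.1, so fail to reject H₀.
The data do not give significant evidence that the true slope on years of experience is positive.

t = 0.7265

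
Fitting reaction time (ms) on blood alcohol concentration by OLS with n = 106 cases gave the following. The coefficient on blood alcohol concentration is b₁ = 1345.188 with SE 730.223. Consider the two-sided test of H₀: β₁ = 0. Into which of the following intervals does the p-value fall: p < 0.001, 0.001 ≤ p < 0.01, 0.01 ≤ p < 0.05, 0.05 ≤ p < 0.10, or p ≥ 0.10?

0.05 ≤ p < 0.10

t = 1345.188 / 730.223 = 1.842.
df = n − 2 = 106 − 2 = 104.
Two-sided p = 2·P(T_{104} > |t|) ≈ 0.0683.
So 0.05 ≤ p < 0.10.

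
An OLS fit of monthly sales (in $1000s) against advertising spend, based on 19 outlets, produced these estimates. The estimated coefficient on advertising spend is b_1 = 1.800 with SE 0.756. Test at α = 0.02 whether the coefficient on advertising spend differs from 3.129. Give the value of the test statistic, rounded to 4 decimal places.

H₀: β₁ = 3.129 vs H₁: β₁ ≠ 3.129.
t = (b_1 − β₁⁰)/SE = (1.800 − 3.129) / 0.756 = -1.7579.
df = n − 2 = 19 − 2 = 17.
Two-sided p ≈ 0.0967, which is ≥ 0.02, so fail to reject H₀.
The data are consistent with a true slope of 3.129 $1000s per unit of advertising spend.

t = -1.7579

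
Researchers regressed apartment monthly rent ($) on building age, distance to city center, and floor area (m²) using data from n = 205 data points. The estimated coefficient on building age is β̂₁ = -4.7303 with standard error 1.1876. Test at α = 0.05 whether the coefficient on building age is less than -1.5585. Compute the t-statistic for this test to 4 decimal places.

t = -2.6708

H₀: β₁ = -1.5585 vs H₁: β₁ < -1.5585.
t = (β̂₁ − β₁⁰)/SE = (-4.7303 − (-1.5585)) / 1.1876 = -2.6708.
df = n − k − 1 = 205 − 3 − 1 = 201.
One-sided p ≈ 0.0041, which is < 0.05, so reject H₀.
There is evidence that the true slope on building age is below -1.5585 $ per unit, holding the other predictors fixed.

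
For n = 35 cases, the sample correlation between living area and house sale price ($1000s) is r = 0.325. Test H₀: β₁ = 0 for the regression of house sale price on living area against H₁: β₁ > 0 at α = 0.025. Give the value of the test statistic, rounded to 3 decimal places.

t = r·√(n − 2)/√(1 − r²) = 0.325·√33/√0.894375 = 1.974.
df = n − 2 = 33.
One-sided p ≈ 0.0284, which is ≥ 0.025, so fail to reject H₀.
The data do not give significant evidence of a linear association between living area and house sale price.

t = 1.974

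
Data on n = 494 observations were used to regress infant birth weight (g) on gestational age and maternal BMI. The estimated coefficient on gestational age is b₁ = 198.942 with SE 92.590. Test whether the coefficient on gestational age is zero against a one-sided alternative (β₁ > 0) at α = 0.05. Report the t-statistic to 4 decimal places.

t = 2.1486

H₀: β₁ = 0 vs H₁: β₁ > 0.
t = (b₁ − β₁⁰)/SE = 198.942 / 92.590 = 2.1486.
df = n − k − 1 = 494 − 2 − 1 = 491.
One-sided p ≈ 0.0161, which is < 0.05, so reject H₀.
There is evidence that the true slope on gestational age is positive, holding the other predictors fixed.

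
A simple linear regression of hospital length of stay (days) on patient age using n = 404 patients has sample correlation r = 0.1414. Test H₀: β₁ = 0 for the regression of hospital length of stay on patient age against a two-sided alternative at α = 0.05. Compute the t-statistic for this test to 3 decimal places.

t = r·√(n − 2)/√(1 − r²) = 0.1414·√402/√0.980006 = 2.864.
df = n − 2 = 402.
Two-sided p ≈ 0.0044, which is < 0.05, so reject H₀.
There is evidence of a linear association between patient age and hospital length of stay.

t = 2.864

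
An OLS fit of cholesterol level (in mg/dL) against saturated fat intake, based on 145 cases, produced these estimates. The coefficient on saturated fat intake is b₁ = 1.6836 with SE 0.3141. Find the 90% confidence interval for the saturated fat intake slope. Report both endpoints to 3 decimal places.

df = n − 2 = 145 − 2 = 143.
t* = t_{0.05, 143} = 1.655579.
Margin = t* × SE = 1.655579 × 0.3141 = 0.52002.
CI: 1.6836 ± 0.52002 → (1.164, 2.204).
With 90% confidence, each one-unit increase in saturated fat intake is associated with a change of between 1.164 and 2.204 mg/dL in cholesterol level.

(1.164, 2.204)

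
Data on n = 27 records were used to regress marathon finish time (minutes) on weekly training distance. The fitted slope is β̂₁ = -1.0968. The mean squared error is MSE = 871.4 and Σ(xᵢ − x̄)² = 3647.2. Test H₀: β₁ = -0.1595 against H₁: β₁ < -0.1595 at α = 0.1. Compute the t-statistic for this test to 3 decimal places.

SE(β̂₁) = √(MSE/Sₓₓ) = √(871.4/3647.2) = 0.488798.
t = (-1.0968 − (-0.1595)) / 0.488798 = -1.918.
df = n − 2 = 25.
One-sided p ≈ 0.0333, which is < 0.1, so reject H₀.
There is evidence that the true slope on weekly training distance is below -0.1595 minutes per unit.

t = -1.918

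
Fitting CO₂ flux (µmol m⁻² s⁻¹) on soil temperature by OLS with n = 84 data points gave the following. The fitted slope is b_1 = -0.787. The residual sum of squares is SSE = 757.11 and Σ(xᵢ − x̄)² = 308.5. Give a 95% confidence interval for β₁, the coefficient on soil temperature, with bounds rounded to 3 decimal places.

(-1.131, -0.443)

MSE = SSE/(n − 2) = 757.11/82 = 9.23305.
SE(b_1) = √(MSE/Sₓₓ) = √(9.23305/308.5) = 0.173.
df = n − 2 = 82.
t* = t_{0.025, 82} = 1.989319.
Margin = t* × SE = 1.989319 × 0.173 = 0.34415.
CI: -0.787 ± 0.34415 → (-1.131, -0.443).
With 95% confidence, each one-unit increase in soil temperature is associated with a change of between -1.131 and -0.443 µmol m⁻² s⁻¹ in CO₂ flux.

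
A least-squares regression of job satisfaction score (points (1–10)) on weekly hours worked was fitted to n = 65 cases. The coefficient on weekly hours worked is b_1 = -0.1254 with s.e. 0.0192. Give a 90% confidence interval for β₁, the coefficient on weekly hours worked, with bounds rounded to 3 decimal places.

(-0.157, -0.093)

df = n − 2 = 65 − 2 = 63.
t* = t_{0.05, 63} = 1.669402.
Margin = t* × SE = 1.669402 × 0.0192 = 0.03205.
CI: -0.1254 ± 0.03205 → (-0.157, -0.093).
With 90% confidence, each one-unit increase in weekly hours worked is associated with a change of between -0.157 and -0.093 points (1–10) in job satisfaction score.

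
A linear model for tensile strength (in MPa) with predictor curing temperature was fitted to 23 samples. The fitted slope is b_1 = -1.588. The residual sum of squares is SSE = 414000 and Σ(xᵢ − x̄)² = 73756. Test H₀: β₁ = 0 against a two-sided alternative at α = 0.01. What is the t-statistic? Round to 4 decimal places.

MSE = SSE/(n − 2) = 414000/21 = 19714.3.
SE(b_1) = √(MSE/Sₓₓ) = √(19714.3/73756) = 0.517002.
t = -1.588 / 0.517002 = -3.0716.
df = n − 2 = 21.
Two-sided p ≈ 0.0058, which is < 0.01, so reject H₀.
There is evidence that curing temperature is associated with tensile strength.

t = -3.0716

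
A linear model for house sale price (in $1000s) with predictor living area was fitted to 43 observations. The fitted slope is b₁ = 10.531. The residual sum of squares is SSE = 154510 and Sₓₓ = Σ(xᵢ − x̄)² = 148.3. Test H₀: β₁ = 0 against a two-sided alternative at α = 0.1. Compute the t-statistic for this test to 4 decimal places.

MSE = SSE/(n − 2) = 154510/41 = 3768.54.
SE(b₁) = √(MSE/Sₓₓ) = √(3768.54/148.3) = 5.04099.
t = 10.531 / 5.04099 = 2.0891.
df = n − 2 = 41.
Two-sided p ≈ 0.0429, which is < 0.1, so reject H₀.
There is evidence that living area is associated with house sale price.

t = 2.0891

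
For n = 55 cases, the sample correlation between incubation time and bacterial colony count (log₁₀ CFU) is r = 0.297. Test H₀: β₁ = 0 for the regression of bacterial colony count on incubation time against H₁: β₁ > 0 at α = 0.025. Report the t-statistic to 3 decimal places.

t = r·√(n − 2)/√(1 − r²) = 0.297·√53/√0.911791 = 2.264.
df = n − 2 = 53.
One-sided p ≈ 0.0138, which is < 0.025, so reject H₀.
There is evidence of a linear association between incubation time and bacterial colony count.

t = 2.264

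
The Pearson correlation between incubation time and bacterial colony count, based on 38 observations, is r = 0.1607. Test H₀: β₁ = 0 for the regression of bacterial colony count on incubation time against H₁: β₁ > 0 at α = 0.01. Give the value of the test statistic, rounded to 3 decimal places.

t = r·√(n − 2)/√(1 − r²) = 0.1607·√36/√0.974176 = 0.977.
df = n − 2 = 36.
One-sided p ≈ 0.1676, which is ≥ 0.01, so fail to reject H₀.
The data do not give significant evidence of a linear association between incubation time and bacterial colony count.

t = 0.977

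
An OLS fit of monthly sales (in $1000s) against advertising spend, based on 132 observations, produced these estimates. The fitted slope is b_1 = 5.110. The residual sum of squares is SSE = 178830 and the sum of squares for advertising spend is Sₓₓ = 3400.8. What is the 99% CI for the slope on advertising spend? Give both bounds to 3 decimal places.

(3.447, 6.773)

MSE = SSE/(n − 2) = 178830/130 = 1375.62.
SE(b_1) = √(MSE/Sₓₓ) = √(1375.62/3400.8) = 0.636001.
df = n − 2 = 130.
t* = t_{0.005, 130} = 2.614177.
Margin = t* × SE = 2.614177 × 0.636001 = 1.66262.
CI: 5.110 ± 1.66262 → (3.447, 6.773).
With 99% confidence, each one-unit increase in advertising spend is associated with a change of between 3.447 and 6.773 $1000s in monthly sales.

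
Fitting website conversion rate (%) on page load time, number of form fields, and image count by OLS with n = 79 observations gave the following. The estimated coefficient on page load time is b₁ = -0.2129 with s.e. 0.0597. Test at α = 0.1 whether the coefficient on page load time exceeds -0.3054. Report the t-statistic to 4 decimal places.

H₀: β₁ = -0.3054 vs H₁: β₁ > -0.3054.
t = (b₁ − β₁⁰)/SE = (-0.2129 − (-0.3054)) / 0.0597 = 1.5494.
df = n − k − 1 = 79 − 3 − 1 = 75.
One-sided p ≈ 0.0627, which is < 0.1, so reject H₀.
There is evidence that the true slope on page load time exceeds -0.3054 % per unit, holding the other predictors fixed.

t = 1.5494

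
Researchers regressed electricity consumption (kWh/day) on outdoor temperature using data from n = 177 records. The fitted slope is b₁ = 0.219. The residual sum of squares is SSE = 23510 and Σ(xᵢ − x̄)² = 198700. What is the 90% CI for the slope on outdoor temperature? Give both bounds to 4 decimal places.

MSE = SSE/(n − 2) = 23510/175 = 134.343.
SE(b₁) = √(MSE/Sₓₓ) = √(134.343/198700) = 0.0260021.
df = n − 2 = 175.
t* = t_{0.05, 175} = 1.653607.
Margin = t* × SE = 1.653607 × 0.0260021 = 0.042997.
CI: 0.219 ± 0.042997 → (0.1760, 0.2620).
With 90% confidence, each one-unit increase in outdoor temperature is associated with a change of between 0.1760 and 0.2620 kWh/day in electricity consumption.

(0.1760, 0.2620)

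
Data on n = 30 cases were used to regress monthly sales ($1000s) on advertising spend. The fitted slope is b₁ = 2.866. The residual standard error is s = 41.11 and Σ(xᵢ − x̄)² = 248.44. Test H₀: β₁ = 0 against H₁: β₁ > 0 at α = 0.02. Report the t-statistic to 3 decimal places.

t = 1.099

SE(b₁) = s/√Sₓₓ = 41.11/√248.44 = 2.60817.
t = 2.866 / 2.60817 = 1.099.
df = n − 2 = 28.
One-sided p ≈ 0.1406, which is ≥ 0.02, so fail to reject H₀.
The data do not give significant evidence that the true slope on advertising spend is positive.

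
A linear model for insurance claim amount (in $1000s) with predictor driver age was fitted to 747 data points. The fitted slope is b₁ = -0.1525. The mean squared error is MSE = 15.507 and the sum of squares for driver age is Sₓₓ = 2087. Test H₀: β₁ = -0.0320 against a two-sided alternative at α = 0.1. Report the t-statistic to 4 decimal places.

t = -1.3979

SE(b₁) = √(MSE/Sₓₓ) = √(15.507/2087) = 0.0861991.
t = (-0.1525 − (-0.0320)) / 0.0861991 = -1.3979.
df = n − 2 = 745.
Two-sided p ≈ 0.1626, which is ≥ 0.1, so fail to reject H₀.
The data are consistent with a true slope of -0.0320 $1000s per unit of driver age.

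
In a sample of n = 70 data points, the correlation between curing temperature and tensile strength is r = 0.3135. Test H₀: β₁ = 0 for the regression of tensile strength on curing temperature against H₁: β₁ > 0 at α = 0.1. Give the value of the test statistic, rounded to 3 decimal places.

t = r·√(n − 2)/√(1 − r²) = 0.3135·√68/√0.901718 = 2.722.
df = n − 2 = 68.
One-sided p ≈ 0.0041, which is < 0.1, so reject H₀.
There is evidence of a linear association between curing temperature and tensile strength.

t = 2.722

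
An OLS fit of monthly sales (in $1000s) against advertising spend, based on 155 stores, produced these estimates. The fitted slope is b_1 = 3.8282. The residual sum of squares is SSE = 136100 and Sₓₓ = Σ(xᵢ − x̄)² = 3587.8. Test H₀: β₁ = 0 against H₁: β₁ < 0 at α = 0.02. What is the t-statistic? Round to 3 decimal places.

t = 7.688

MSE = SSE/(n − 2) = 136100/153 = 889.542.
SE(b_1) = √(MSE/Sₓₓ) = √(889.542/3587.8) = 0.497931.
t = 3.8282 / 0.497931 = 7.688.
df = n − 2 = 153.
One-sided p ≈ 1.0000, which is ≥ 0.02, so fail to reject H₀.
The data do not give significant evidence that the true slope on advertising spend is negative.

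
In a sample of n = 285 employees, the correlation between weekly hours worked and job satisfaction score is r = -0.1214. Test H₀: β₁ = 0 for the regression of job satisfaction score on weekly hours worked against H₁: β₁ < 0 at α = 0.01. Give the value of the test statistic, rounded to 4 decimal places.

t = -2.0575

t = r·√(n − 2)/√(1 − r²) = -0.1214·√283/√0.985262 = -2.0575.
df = n − 2 = 283.
One-sided p ≈ 0.0203, which is ≥ 0.01, so fail to reject H₀.
The data do not give significant evidence of a linear association between weekly hours worked and job satisfaction score.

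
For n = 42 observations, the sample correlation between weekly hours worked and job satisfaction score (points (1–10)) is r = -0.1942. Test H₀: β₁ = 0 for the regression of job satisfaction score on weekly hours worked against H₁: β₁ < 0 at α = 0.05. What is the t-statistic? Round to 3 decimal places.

t = r·√(n − 2)/√(1 − r²) = -0.1942·√40/√0.962286 = -1.252.
df = n − 2 = 40.
One-sided p ≈ 0.1089, which is ≥ 0.05, so fail to reject H₀.
The data do not give significant evidence of a linear association between weekly hours worked and job satisfaction score.

t = -1.252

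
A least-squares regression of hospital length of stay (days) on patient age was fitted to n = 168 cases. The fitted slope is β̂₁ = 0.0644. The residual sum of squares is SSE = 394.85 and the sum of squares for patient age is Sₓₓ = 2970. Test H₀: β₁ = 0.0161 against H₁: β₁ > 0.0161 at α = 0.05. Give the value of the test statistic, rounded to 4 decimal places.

t = 1.7067

MSE = SSE/(n − 2) = 394.85/166 = 2.37861.
SE(β̂₁) = √(MSE/Sₓₓ) = √(2.37861/2970) = 0.0282998.
t = (0.0644 − 0.0161) / 0.0282998 = 1.7067.
df = n − 2 = 166.
One-sided p ≈ 0.0449, which is < 0.05, so reject H₀.
There is evidence that the true slope on patient age exceeds 0.0161 days per unit.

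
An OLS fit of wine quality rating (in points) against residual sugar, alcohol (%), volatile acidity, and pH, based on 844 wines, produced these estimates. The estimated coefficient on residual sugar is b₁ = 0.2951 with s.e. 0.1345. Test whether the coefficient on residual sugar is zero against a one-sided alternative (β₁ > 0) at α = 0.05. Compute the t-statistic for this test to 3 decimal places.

H₀: β₁ = 0 vs H₁: β₁ > 0.
t = (b₁ − β₁⁰)/SE = 0.2951 / 0.1345 = 2.194.
df = n − k − 1 = 844 − 4 − 1 = 839.
One-sided p ≈ 0.0143, which is < 0.05, so reject H₀.
There is evidence that the true slope on residual sugar is positive, holding the other predictors fixed.

t = 2.194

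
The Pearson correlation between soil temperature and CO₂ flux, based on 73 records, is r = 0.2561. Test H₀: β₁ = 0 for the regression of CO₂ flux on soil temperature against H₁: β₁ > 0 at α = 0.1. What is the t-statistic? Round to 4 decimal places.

t = 2.2324

t = r·√(n − 2)/√(1 − r²) = 0.2561·√71/√0.934413 = 2.2324.
df = n − 2 = 71.
One-sided p ≈ 0.0144, which is < 0.1, so reject H₀.
There is evidence of a linear association between soil temperature and CO₂ flux.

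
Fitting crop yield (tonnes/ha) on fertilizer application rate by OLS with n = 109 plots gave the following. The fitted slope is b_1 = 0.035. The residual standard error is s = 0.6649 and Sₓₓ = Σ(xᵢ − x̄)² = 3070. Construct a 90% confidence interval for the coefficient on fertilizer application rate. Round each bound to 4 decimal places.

SE(b_1) = s/√Sₓₓ = 0.6649/√3070 = 0.0120002.
df = n − 2 = 107.
t* = t_{0.05, 107} = 1.659219.
Margin = t* × SE = 1.659219 × 0.0120002 = 0.019911.
CI: 0.035 ± 0.019911 → (0.0151, 0.0549).
With 90% confidence, each one-unit increase in fertilizer application rate is associated with a change of between 0.0151 and 0.0549 tonnes/ha in crop yield.

(0.0151, 0.0549)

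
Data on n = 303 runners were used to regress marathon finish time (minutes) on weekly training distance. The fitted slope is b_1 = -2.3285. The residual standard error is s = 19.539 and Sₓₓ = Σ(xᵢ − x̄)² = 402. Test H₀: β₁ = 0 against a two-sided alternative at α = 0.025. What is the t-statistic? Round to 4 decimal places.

SE(b_1) = s/√Sₓₓ = 19.539/√402 = 0.974517.
t = -2.3285 / 0.974517 = -2.3894.
df = n − 2 = 301.
Two-sided p ≈ 0.0175, which is < 0.025, so reject H₀.
There is evidence that weekly training distance is associated with marathon finish time.

t = -2.3894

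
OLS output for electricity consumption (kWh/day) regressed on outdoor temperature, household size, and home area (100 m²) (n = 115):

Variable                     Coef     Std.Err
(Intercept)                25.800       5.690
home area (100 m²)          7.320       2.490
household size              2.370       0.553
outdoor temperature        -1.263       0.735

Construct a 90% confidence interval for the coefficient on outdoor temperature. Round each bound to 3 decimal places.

Read off: b = -1.263, SE = 0.735 for outdoor temperature.
df = n − k − 1 = 115 − 3 − 1 = 111.
t* = t_{0.05, 111} = 1.658697.
Margin = t* × SE = 1.658697 × 0.735 = 1.21914.
CI: -1.263 ± 1.21914 → (-2.482, -0.044).

(-2.482, -0.044)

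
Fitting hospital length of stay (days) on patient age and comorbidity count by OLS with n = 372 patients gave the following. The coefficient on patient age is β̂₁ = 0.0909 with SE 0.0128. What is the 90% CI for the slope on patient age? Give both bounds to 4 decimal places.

df = n − k − 1 = 372 − 2 − 1 = 369.
t* = t_{0.05, 369} = 1.648994.
Margin = t* × SE = 1.648994 × 0.0128 = 0.021107.
CI: 0.0909 ± 0.021107 → (0.0698, 0.1120).
With 90% confidence, each one-unit increase in patient age is associated with a change of between 0.0698 and 0.1120 days in hospital length of stay, holding the other predictors fixed.

(0.0698, 0.1120)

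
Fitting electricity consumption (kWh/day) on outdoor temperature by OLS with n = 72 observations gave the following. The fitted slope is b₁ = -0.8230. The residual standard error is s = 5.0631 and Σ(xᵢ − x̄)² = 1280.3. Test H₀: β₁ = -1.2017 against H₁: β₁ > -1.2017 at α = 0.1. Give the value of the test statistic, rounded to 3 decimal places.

t = 2.676

SE(b₁) = s/√Sₓₓ = 5.0631/√1280.3 = 0.141501.
t = (-0.8230 − (-1.2017)) / 0.141501 = 2.676.
df = n − 2 = 70.
One-sided p ≈ 0.0046, which is < 0.1, so reject H₀.
There is evidence that the true slope on outdoor temperature exceeds -1.2017 kWh/day per unit.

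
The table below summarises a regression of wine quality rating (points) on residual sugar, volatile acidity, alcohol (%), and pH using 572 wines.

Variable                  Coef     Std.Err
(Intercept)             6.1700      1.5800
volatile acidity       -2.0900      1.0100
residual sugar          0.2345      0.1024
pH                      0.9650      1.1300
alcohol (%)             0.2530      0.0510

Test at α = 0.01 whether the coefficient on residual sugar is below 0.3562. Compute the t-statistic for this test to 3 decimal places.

t = -1.188

Read off: b = 0.2345, SE = 0.1024 for residual sugar.
H₀: β₁ = 0.3562 vs H₁: β₁ < 0.3562.
t = (0.2345 − 0.3562) / 0.1024 = -1.188.
df = n − k − 1 = 572 − 4 − 1 = 567.
One-sided p ≈ 0.1176, which is ≥ 0.01, so fail to reject H₀.
The data do not give significant evidence that the true slope on residual sugar is below 0.3562 points per unit, holding the other predictors fixed.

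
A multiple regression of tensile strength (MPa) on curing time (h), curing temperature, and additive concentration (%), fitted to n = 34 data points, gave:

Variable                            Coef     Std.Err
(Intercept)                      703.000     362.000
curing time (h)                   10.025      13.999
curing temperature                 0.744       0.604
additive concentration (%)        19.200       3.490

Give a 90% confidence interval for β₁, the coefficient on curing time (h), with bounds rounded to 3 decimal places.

Read off: b = 10.025, SE = 13.999 for curing time (h).
df = n − k − 1 = 34 − 3 − 1 = 30.
t* = t_{0.05, 30} = 1.697261.
Margin = t* × SE = 1.697261 × 13.999 = 23.75996.
CI: 10.025 ± 23.75996 → (-13.735, 33.785).

(-13.735, 33.785)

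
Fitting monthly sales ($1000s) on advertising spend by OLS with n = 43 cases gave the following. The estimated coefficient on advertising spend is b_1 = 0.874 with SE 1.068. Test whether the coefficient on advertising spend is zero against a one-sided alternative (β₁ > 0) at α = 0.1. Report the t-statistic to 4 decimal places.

t = 0.8184

H₀: β₁ = 0 vs H₁: β₁ > 0.
t = (b_1 − β₁⁰)/SE = 0.874 / 1.068 = 0.8184.
df = n − 2 = 43 − 2 = 41.
One-sided p ≈ 0.2089, which is ≥ 0.1, so fail to reject H₀.
The data do not give significant evidence that the true slope on advertising spend is positive.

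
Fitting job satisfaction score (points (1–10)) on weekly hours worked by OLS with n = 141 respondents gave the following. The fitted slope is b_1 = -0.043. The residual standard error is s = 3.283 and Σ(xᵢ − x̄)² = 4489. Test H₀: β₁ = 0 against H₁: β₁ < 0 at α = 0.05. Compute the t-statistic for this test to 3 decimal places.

t = -0.878

SE(b_1) = s/√Sₓₓ = 3.283/√4489 = 0.049.
t = -0.043 / 0.049 = -0.878.
df = n − 2 = 139.
One-sided p ≈ 0.1909, which is ≥ 0.05, so fail to reject H₀.
The data do not give significant evidence that the true slope on weekly hours worked is negative.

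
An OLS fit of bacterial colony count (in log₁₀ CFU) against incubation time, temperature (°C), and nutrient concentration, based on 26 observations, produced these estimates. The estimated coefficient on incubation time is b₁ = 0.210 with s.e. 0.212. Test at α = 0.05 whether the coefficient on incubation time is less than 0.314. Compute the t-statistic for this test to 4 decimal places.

t = -0.4906

H₀: β₁ = 0.314 vs H₁: β₁ < 0.314.
t = (b₁ − β₁⁰)/SE = (0.210 − 0.314) / 0.212 = -0.4906.
df = n − k − 1 = 26 − 3 − 1 = 22.
One-sided p ≈ 0.3143, which is ≥ 0.05, so fail to reject H₀.
The data do not give significant evidence that the true slope on incubation time is below 0.314 log₁₀ CFU per unit, holding the other predictors fixed.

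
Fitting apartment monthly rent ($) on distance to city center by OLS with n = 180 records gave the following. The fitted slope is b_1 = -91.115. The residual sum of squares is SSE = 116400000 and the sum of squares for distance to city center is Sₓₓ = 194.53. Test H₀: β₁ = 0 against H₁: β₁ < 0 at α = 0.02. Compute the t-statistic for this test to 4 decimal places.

t = -1.5715

MSE = SSE/(n − 2) = 116400000/178 = 653933.
SE(b_1) = √(MSE/Sₓₓ) = √(653933/194.53) = 57.9793.
t = -91.115 / 57.9793 = -1.5715.
df = n − 2 = 178.
One-sided p ≈ 0.0589, which is ≥ 0.02, so fail to reject H₀.
The data do not give significant evidence that the true slope on distance to city center is negative.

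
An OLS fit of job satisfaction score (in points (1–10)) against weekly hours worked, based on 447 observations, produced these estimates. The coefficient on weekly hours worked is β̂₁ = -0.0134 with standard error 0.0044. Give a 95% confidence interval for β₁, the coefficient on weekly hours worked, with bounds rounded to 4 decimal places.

(-0.0220, -0.0048)

df = n − 2 = 447 − 2 = 445.
t* = t_{0.025, 445} = 1.965309.
Margin = t* × SE = 1.965309 × 0.0044 = 0.008647.
CI: -0.0134 ± 0.008647 → (-0.0220, -0.0048).
With 95% confidence, each one-unit increase in weekly hours worked is associated with a change of between -0.0220 and -0.0048 points (1–10) in job satisfaction score.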